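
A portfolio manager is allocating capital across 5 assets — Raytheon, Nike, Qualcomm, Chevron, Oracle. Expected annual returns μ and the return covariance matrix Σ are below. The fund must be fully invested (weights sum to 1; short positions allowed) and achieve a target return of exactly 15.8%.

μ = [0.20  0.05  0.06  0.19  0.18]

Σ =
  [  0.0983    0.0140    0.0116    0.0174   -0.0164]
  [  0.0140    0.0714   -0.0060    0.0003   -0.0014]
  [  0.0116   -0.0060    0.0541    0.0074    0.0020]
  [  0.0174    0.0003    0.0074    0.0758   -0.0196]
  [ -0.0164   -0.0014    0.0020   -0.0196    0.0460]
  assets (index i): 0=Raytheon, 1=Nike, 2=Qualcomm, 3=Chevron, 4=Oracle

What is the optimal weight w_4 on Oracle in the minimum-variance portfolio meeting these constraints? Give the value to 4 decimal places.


0.4170

g=Σ⁻¹μ = [2.4180  0.3267  -0.0985  3.5943  6.3208]
h=Σ⁻¹𝟙 = [8.6431  14.0892  14.5236  18.0941  32.3276]
a=μᵀg=2.314683  b=𝟙ᵀg=12.561318  c=𝟙ᵀh=87.677437  D=ac−b²=45.158783
λ₁=(c·0.158−b)/D = (87.677437·0.158−12.561318)/45.158783 = 0.028604
λ₂=(a−b·0.158)/D = (2.314683−12.561318·0.158)/45.158783 = 0.007307
w* = 0.028604·g + 0.007307·h:
  w_0 = 0.028604·2.4180 + 0.007307·8.6431 = 0.1323  (Raytheon)
  w_1 = 0.028604·0.3267 + 0.007307·14.0892 = 0.1123  (Nike)
  w_2 = 0.028604·-0.0985 + 0.007307·14.5236 = 0.1033  (Qualcomm)
  w_3 = 0.028604·3.5943 + 0.007307·18.0941 = 0.2350  (Chevron)
  w_4 = 0.028604·6.3208 + 0.007307·32.3276 = 0.4170  (Oracle)
Σw_i=1.0000  μᵀw=0.1580
σ²=wᵀΣw=λ₁·μ_p+λ₂ = 0.028604·0.158 + 0.007307 = 0.011827 ≈ 0.0118


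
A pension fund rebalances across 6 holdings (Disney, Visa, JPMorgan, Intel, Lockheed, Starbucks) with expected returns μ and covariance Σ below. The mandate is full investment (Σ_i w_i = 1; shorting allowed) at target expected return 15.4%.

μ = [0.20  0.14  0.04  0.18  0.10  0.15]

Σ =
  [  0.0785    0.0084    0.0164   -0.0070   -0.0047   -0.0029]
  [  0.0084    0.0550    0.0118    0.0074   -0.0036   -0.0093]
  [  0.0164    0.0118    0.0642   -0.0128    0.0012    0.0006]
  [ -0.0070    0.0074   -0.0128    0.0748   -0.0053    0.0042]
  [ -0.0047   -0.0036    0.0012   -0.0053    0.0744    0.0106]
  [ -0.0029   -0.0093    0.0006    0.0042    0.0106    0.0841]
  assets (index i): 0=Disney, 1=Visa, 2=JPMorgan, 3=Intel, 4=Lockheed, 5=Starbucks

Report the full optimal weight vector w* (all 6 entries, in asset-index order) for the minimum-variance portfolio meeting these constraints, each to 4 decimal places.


x=Σ⁻¹μ = [2.6935  2.2186  -0.0317  2.4412  1.5387  1.8062]
y=Σ⁻¹𝟙 = [11.1658  14.4638  12.7955  15.5448  14.1479  11.2243]
a=μᵀx=1.712243  b=𝟙ᵀx=10.666412  c=𝟙ᵀy=79.342076  D=ac−b²=22.080558
λ₁=(c·0.154−b)/D = (79.342076·0.154−10.666412)/22.080558 = 0.070300
λ₂=(a−b·0.154)/D = (1.712243−10.666412·0.154)/22.080558 = 0.003153
w* = 0.070300·x + 0.003153·y:
  w_0 = 0.070300·2.6935 + 0.003153·11.1658 = 0.2246  (Disney)
  w_1 = 0.070300·2.2186 + 0.003153·14.4638 = 0.2016  (Visa)
  w_2 = 0.070300·-0.0317 + 0.003153·12.7955 = 0.0381  (JPMorgan)
  w_3 = 0.070300·2.4412 + 0.003153·15.5448 = 0.2206  (Intel)
  w_4 = 0.070300·1.5387 + 0.003153·14.1479 = 0.1528  (Lockheed)
  w_5 = 0.070300·1.8062 + 0.003153·11.2243 = 0.1624  (Starbucks)
Σw_i=1.0000  μᵀw=0.1540
σ²=wᵀΣw=λ₁·μ_p+λ₂ = 0.070300·0.154 + 0.003153 = 0.013979 ≈ 0.0140

0.2246  0.2016  0.0381  0.2206  0.1528  0.1624


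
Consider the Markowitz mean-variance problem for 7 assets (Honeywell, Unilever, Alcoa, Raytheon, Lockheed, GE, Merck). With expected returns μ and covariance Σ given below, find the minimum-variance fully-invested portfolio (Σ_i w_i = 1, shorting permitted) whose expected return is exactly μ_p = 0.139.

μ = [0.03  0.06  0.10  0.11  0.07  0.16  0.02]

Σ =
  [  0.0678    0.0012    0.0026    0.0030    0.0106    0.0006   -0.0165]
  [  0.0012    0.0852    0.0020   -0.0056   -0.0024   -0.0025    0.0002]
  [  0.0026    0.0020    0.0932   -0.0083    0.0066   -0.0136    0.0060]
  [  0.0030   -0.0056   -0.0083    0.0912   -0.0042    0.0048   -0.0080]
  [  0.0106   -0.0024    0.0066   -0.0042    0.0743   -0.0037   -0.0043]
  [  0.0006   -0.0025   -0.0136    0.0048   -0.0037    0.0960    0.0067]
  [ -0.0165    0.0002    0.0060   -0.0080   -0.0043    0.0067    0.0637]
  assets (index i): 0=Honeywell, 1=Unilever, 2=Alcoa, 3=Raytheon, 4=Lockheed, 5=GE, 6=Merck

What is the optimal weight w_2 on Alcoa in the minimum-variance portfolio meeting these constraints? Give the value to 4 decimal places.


x=Σ⁻¹μ = [0.2125  0.8395  1.3467  1.3481  1.0031  1.8294  0.2841]
y=Σ⁻¹𝟙 = [16.3290  12.8108  10.5388  14.0159  13.1057  10.5194  20.4338]
a=μᵀx=0.708306  b=𝟙ᵀx=6.863335  c=𝟙ᵀy=97.753483  D=ac−b²=22.134002
λ₁=(c·0.139−b)/D = (97.753483·0.139−6.863335)/22.134002 = 0.303804
λ₂=(a−b·0.139)/D = (0.708306−6.863335·0.139)/22.134002 = -0.011100
w* = 0.303804·x + -0.011100·y:
  w_0 = 0.303804·0.2125 + -0.011100·16.3290 = -0.1167  (Honeywell)
  w_1 = 0.303804·0.8395 + -0.011100·12.8108 = 0.1128  (Unilever)
  w_2 = 0.303804·1.3467 + -0.011100·10.5388 = 0.2921  (Alcoa)
  w_3 = 0.303804·1.3481 + -0.011100·14.0159 = 0.2540  (Raytheon)
  w_4 = 0.303804·1.0031 + -0.011100·13.1057 = 0.1593  (Lockheed)
  w_5 = 0.303804·1.8294 + -0.011100·10.5194 = 0.4390  (GE)
  w_6 = 0.303804·0.2841 + -0.011100·20.4338 = -0.1405  (Merck)
Σw_i=1.0000  μᵀw=0.1390
σ²=wᵀΣw=λ₁·μ_p+λ₂ = 0.303804·0.139 + -0.011100 = 0.031128 ≈ 0.0311

0.2921


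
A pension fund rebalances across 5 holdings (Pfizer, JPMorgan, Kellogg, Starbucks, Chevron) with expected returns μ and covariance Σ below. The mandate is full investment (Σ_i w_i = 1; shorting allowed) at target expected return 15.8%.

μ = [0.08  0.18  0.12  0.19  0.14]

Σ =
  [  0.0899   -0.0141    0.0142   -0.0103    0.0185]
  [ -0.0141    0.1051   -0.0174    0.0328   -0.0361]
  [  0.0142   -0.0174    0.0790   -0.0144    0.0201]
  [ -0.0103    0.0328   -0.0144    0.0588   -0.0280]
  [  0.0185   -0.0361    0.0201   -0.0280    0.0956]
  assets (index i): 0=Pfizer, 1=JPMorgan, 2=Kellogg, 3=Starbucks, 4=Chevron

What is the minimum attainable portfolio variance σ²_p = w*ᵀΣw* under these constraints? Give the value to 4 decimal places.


g=Σ⁻¹μ = [0.7792  1.7902  1.8121  4.1591  2.8268]
h=Σ⁻¹𝟙 = [10.0339  11.5150  13.3888  23.7139  16.9973]
a=μᵀg=1.787991  b=𝟙ᵀg=11.367335  c=𝟙ᵀh=75.648898  D=ac−b²=6.043236
λ₁=(c·0.158−b)/D = (75.648898·0.158−11.367335)/6.043236 = 0.096834
λ₂=(a−b·0.158)/D = (1.787991−11.367335·0.158)/6.043236 = -0.001332
w* = 0.096834·g + -0.001332·h:
  w_0 = 0.096834·0.7792 + -0.001332·10.0339 = 0.0621  (Pfizer)
  w_1 = 0.096834·1.7902 + -0.001332·11.5150 = 0.1580  (JPMorgan)
  w_2 = 0.096834·1.8121 + -0.001332·13.3888 = 0.1576  (Kellogg)
  w_3 = 0.096834·4.1591 + -0.001332·23.7139 = 0.3712  (Starbucks)
  w_4 = 0.096834·2.8268 + -0.001332·16.9973 = 0.2511  (Chevron)
Σw_i=1.0000  μᵀw=0.1580
σ²=wᵀΣw=λ₁·μ_p+λ₂ = 0.096834·0.158 + -0.001332 = 0.013968 ≈ 0.0140

0.0140


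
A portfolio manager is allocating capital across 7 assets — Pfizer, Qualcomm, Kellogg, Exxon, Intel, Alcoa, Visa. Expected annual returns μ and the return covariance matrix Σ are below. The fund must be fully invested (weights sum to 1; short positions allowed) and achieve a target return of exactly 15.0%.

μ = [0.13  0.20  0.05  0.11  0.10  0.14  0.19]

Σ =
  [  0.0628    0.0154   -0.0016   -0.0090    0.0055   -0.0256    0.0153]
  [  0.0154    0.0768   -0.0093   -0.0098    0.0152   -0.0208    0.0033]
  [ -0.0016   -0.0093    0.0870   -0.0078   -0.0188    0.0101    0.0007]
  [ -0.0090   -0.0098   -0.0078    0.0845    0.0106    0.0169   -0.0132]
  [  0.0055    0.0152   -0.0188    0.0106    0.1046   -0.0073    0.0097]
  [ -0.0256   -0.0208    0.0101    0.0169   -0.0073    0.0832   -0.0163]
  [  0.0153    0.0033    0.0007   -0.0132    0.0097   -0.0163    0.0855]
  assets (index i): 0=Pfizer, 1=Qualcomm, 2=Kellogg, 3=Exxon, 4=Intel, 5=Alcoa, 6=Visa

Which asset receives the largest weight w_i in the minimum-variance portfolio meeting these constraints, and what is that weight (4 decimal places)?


u=Σ⁻¹μ = [2.2318  3.1705  0.7810  1.6823  0.3397  3.2520  2.5352]
v=Σ⁻¹𝟙 = [18.8923  16.2203  13.9742  13.9630  7.5530  20.5224  12.7860]
a=μᵀu=2.119274  b=𝟙ᵀu=13.992476  c=𝟙ᵀv=103.911213  D=ac−b²=24.426918
λ₁=(c·0.150−b)/D = (103.911213·0.150−13.992476)/24.426918 = 0.065264
λ₂=(a−b·0.150)/D = (2.119274−13.992476·0.150)/24.426918 = 0.000835
w* = 0.065264·u + 0.000835·v:
  w_0 = 0.065264·2.2318 + 0.000835·18.8923 = 0.1614  (Pfizer)
  w_1 = 0.065264·3.1705 + 0.000835·16.2203 = 0.2205  (Qualcomm)
  w_2 = 0.065264·0.7810 + 0.000835·13.9742 = 0.0626  (Kellogg)
  w_3 = 0.065264·1.6823 + 0.000835·13.9630 = 0.1215  (Exxon)
  w_4 = 0.065264·0.3397 + 0.000835·7.5530 = 0.0285  (Intel)
  w_5 = 0.065264·3.2520 + 0.000835·20.5224 = 0.2294  (Alcoa)
  w_6 = 0.065264·2.5352 + 0.000835·12.7860 = 0.1761  (Visa)
Σw_i=1.0000  μᵀw=0.1500
σ²=wᵀΣw=λ₁·μ_p+λ₂ = 0.065264·0.150 + 0.000835 = 0.010625 ≈ 0.0106

Alcoa (0.2294)


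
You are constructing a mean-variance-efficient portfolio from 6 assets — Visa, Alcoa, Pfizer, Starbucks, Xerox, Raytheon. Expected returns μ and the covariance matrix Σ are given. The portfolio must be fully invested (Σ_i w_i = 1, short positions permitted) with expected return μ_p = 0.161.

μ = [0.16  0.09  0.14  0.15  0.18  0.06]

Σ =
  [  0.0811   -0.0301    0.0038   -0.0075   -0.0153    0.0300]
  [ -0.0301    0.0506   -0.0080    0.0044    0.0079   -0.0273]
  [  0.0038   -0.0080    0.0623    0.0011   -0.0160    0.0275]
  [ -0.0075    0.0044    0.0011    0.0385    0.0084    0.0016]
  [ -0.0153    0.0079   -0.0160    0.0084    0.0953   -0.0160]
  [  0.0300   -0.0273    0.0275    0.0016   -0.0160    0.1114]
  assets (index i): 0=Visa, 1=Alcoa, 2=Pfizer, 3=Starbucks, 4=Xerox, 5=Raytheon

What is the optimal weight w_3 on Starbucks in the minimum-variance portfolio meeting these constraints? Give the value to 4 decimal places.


0.2802

x=Σ⁻¹μ = [4.1240  3.9952  3.0904  3.6318  2.4080  -0.0621]
y=Σ⁻¹𝟙 = [27.9080  39.5712  19.0814  22.8946  14.2500  8.1659]
a=μᵀx=2.426538  b=𝟙ᵀx=17.187223  c=𝟙ᵀy=131.871059  D=ac−b²=24.589532
λ₁=(c·0.161−b)/D = (131.871059·0.161−17.187223)/24.589532 = 0.164461
λ₂=(a−b·0.161)/D = (2.426538−17.187223·0.161)/24.589532 = -0.013852
w* = 0.164461·x + -0.013852·y:
  w_0 = 0.164461·4.1240 + -0.013852·27.9080 = 0.2917  (Visa)
  w_1 = 0.164461·3.9952 + -0.013852·39.5712 = 0.1089  (Alcoa)
  w_2 = 0.164461·3.0904 + -0.013852·19.0814 = 0.2439  (Pfizer)
  w_3 = 0.164461·3.6318 + -0.013852·22.8946 = 0.2802  (Starbucks)
  w_4 = 0.164461·2.4080 + -0.013852·14.2500 = 0.1986  (Xerox)
  w_5 = 0.164461·-0.0621 + -0.013852·8.1659 = -0.1233  (Raytheon)
Σw_i=1.0000  μᵀw=0.1610
σ²=wᵀΣw=λ₁·μ_p+λ₂ = 0.164461·0.161 + -0.013852 = 0.012627 ≈ 0.0126


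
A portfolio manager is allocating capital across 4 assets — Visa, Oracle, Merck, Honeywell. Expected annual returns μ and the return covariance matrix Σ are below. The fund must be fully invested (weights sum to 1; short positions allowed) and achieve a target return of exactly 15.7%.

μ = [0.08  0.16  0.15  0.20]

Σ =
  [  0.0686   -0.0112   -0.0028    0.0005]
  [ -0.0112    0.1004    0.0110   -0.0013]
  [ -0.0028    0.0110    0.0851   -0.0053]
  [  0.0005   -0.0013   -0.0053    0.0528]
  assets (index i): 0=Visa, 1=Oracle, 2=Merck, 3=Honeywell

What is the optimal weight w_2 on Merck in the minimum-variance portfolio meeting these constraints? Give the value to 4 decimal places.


0.2057

u=Σ⁻¹μ = [1.4750  1.6070  1.8525  3.9994]
v=Σ⁻¹𝟙 = [16.6814  10.7498  12.1725  20.2680]
a=μᵀu=1.452884  b=𝟙ᵀu=8.933956  c=𝟙ᵀv=59.871741  D=ac−b²=7.171134
λ₁=(c·0.157−b)/D = (59.871741·0.157−8.933956)/7.171134 = 0.064970
λ₂=(a−b·0.157)/D = (1.452884−8.933956·0.157)/7.171134 = 0.007008
w* = 0.064970·u + 0.007008·v:
  w_0 = 0.064970·1.4750 + 0.007008·16.6814 = 0.2127  (Visa)
  w_1 = 0.064970·1.6070 + 0.007008·10.7498 = 0.1797  (Oracle)
  w_2 = 0.064970·1.8525 + 0.007008·12.1725 = 0.2057  (Merck)
  w_3 = 0.064970·3.9994 + 0.007008·20.2680 = 0.4019  (Honeywell)
Σw_i=1.0000  μᵀw=0.1570
σ²=wᵀΣw=λ₁·μ_p+λ₂ = 0.064970·0.157 + 0.007008 = 0.017208 ≈ 0.0172


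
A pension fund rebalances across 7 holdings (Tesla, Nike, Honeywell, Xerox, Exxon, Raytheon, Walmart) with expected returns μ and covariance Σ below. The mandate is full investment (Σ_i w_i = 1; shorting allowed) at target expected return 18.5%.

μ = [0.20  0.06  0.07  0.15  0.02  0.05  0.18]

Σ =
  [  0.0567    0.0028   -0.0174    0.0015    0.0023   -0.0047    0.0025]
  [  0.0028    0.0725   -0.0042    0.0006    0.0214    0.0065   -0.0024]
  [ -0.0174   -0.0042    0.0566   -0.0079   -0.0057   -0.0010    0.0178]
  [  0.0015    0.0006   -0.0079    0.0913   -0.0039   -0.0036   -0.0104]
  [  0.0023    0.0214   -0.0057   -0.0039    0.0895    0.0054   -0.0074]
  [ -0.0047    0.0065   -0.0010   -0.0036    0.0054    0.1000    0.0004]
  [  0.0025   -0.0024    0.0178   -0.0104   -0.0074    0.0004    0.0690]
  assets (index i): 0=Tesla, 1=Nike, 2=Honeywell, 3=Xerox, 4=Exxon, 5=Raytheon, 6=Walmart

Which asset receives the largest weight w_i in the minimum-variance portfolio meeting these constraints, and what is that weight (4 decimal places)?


p=Σ⁻¹μ = [4.0440  0.6942  2.1494  2.0589  0.3250  0.7139  2.2729]
q=Σ⁻¹𝟙 = [24.7093  10.5015  26.0447  14.8042  10.5598  10.6597  10.5460]
a=μᵀp=1.761043  b=𝟙ᵀp=12.258183  c=𝟙ᵀq=107.825379  D=ac−b²=39.622044
λ₁=(c·0.185−b)/D = (107.825379·0.185−12.258183)/39.622044 = 0.194072
λ₂=(a−b·0.185)/D = (1.761043−12.258183·0.185)/39.622044 = -0.012789
w* = 0.194072·p + -0.012789·q:
  w_0 = 0.194072·4.0440 + -0.012789·24.7093 = 0.4688  (Tesla)
  w_1 = 0.194072·0.6942 + -0.012789·10.5015 = 0.0004  (Nike)
  w_2 = 0.194072·2.1494 + -0.012789·26.0447 = 0.0840  (Honeywell)
  w_3 = 0.194072·2.0589 + -0.012789·14.8042 = 0.2102  (Xerox)
  w_4 = 0.194072·0.3250 + -0.012789·10.5598 = -0.0720  (Exxon)
  w_5 = 0.194072·0.7139 + -0.012789·10.6597 = 0.0022  (Raytheon)
  w_6 = 0.194072·2.2729 + -0.012789·10.5460 = 0.3062  (Walmart)
Σw_i=1.0000  μᵀw=0.1850
σ²=wᵀΣw=λ₁·μ_p+λ₂ = 0.194072·0.185 + -0.012789 = 0.023114 ≈ 0.0231

Tesla (0.4688)


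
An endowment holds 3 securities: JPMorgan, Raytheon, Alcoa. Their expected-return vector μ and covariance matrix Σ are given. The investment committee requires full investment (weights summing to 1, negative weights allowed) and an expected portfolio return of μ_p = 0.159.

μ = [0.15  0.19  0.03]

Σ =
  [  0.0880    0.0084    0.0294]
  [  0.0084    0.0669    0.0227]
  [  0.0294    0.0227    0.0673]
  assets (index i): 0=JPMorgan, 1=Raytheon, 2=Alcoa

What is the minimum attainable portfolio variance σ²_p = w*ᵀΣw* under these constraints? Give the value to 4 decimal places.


g=Σ⁻¹μ = [1.8837  3.0845  -1.4175]
h=Σ⁻¹𝟙 = [7.7227  11.3838  7.6455]
a=μᵀg=0.826088  b=𝟙ᵀg=3.550697  c=𝟙ᵀh=26.751995  D=ac−b²=9.492066
λ₁=(c·0.159−b)/D = (26.751995·0.159−3.550697)/9.492066 = 0.074048
λ₂=(a−b·0.159)/D = (0.826088−3.550697·0.159)/9.492066 = 0.027552
w* = 0.074048·g + 0.027552·h:
  w_0 = 0.074048·1.8837 + 0.027552·7.7227 = 0.3523  (JPMorgan)
  w_1 = 0.074048·3.0845 + 0.027552·11.3838 = 0.5421  (Raytheon)
  w_2 = 0.074048·-1.4175 + 0.027552·7.6455 = 0.1057  (Alcoa)
Σw_i=1.0000  μᵀw=0.1590
σ²=wᵀΣw=λ₁·μ_p+λ₂ = 0.074048·0.159 + 0.027552 = 0.039326 ≈ 0.0393

0.0393


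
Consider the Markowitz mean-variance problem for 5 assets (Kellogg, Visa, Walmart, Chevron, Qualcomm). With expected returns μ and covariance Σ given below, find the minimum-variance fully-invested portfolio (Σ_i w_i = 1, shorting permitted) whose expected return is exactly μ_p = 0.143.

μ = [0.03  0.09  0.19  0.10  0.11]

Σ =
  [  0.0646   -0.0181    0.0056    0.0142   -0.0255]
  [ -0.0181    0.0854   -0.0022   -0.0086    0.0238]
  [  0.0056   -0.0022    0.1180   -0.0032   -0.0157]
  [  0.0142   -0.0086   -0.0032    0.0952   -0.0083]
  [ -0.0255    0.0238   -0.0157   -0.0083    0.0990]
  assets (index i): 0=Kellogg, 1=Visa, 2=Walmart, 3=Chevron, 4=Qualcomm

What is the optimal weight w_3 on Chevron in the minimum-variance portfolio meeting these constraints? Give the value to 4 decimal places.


0.2323

g=Σ⁻¹μ = [0.9138  0.9981  1.8167  1.1957  1.4949]
h=Σ⁻¹𝟙 = [22.0940  13.4903  9.9423  10.0666  14.9694]
a=μᵀg=0.746433  b=𝟙ᵀg=6.419279  c=𝟙ᵀh=70.562660  D=ac−b²=11.463136
λ₁=(c·0.143−b)/D = (70.562660·0.143−6.419279)/11.463136 = 0.320260
λ₂=(a−b·0.143)/D = (0.746433−6.419279·0.143)/11.463136 = -0.014963
w* = 0.320260·g + -0.014963·h:
  w_0 = 0.320260·0.9138 + -0.014963·22.0940 = -0.0379  (Kellogg)
  w_1 = 0.320260·0.9981 + -0.014963·13.4903 = 0.1178  (Visa)
  w_2 = 0.320260·1.8167 + -0.014963·9.9423 = 0.4331  (Walmart)
  w_3 = 0.320260·1.1957 + -0.014963·10.0666 = 0.2323  (Chevron)
  w_4 = 0.320260·1.4949 + -0.014963·14.9694 = 0.2548  (Qualcomm)
Σw_i=1.0000  μᵀw=0.1430
σ²=wᵀΣw=λ₁·μ_p+λ₂ = 0.320260·0.143 + -0.014963 = 0.030834 ≈ 0.0308


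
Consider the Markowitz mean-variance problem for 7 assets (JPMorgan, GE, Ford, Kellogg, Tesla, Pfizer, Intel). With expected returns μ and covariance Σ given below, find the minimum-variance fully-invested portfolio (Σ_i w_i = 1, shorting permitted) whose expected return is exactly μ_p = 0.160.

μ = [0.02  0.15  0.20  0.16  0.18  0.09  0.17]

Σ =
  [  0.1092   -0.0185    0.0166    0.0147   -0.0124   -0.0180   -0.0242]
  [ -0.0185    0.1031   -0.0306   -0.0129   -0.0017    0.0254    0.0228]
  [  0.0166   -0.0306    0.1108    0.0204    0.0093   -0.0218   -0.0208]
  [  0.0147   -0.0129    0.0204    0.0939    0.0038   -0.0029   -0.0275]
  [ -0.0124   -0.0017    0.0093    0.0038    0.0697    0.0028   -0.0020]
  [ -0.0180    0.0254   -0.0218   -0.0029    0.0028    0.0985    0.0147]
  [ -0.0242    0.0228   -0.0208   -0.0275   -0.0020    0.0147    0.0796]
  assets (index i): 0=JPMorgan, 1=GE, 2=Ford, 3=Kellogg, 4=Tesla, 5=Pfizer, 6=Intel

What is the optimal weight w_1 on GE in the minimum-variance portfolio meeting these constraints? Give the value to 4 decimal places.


x=Σ⁻¹μ = [0.9356  1.7381  2.2727  2.1623  2.4358  0.6559  3.2033]
y=Σ⁻¹𝟙 = [15.2936  10.9580  11.8161  12.7838  15.2522  9.6683  20.1755]
a=μᵀx=2.121954  b=𝟙ᵀx=13.403593  c=𝟙ᵀy=95.947568  D=ac−b²=23.940027
λ₁=(c·0.160−b)/D = (95.947568·0.160−13.403593)/23.940027 = 0.081371
λ₂=(a−b·0.160)/D = (2.121954−13.403593·0.160)/23.940027 = -0.000945
w* = 0.081371·x + -0.000945·y:
  w_0 = 0.081371·0.9356 + -0.000945·15.2936 = 0.0617  (JPMorgan)
  w_1 = 0.081371·1.7381 + -0.000945·10.9580 = 0.1311  (GE)
  w_2 = 0.081371·2.2727 + -0.000945·11.8161 = 0.1738  (Ford)
  w_3 = 0.081371·2.1623 + -0.000945·12.7838 = 0.1639  (Kellogg)
  w_4 = 0.081371·2.4358 + -0.000945·15.2522 = 0.1838  (Tesla)
  w_5 = 0.081371·0.6559 + -0.000945·9.6683 = 0.0442  (Pfizer)
  w_6 = 0.081371·3.2033 + -0.000945·20.1755 = 0.2416  (Intel)
Σw_i=1.0000  μᵀw=0.1600
σ²=wᵀΣw=λ₁·μ_p+λ₂ = 0.081371·0.160 + -0.000945 = 0.012074 ≈ 0.0121

0.1311


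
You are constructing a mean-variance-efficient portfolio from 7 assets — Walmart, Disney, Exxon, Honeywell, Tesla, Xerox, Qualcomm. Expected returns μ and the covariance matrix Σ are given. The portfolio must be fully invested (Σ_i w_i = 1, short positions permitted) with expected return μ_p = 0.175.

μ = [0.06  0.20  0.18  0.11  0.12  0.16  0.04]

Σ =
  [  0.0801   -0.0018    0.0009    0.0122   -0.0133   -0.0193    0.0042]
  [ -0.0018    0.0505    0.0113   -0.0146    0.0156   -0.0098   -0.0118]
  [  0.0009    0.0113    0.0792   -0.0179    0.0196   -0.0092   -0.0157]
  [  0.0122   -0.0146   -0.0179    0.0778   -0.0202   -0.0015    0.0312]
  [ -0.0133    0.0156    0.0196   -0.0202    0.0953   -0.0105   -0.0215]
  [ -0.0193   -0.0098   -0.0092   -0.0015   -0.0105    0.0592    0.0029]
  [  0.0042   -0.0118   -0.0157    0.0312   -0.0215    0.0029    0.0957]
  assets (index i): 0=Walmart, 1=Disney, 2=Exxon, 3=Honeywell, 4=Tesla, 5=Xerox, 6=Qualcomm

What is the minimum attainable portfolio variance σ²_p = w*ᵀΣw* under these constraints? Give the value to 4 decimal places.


0.0130

g=Σ⁻¹μ = [1.7560  4.9084  2.5155  2.8648  1.4541  4.7794  0.6067]
h=Σ⁻¹𝟙 = [20.1168  26.6516  14.9207  18.1203  16.0419  32.8975  12.0000]
a=μᵀg=2.818429  b=𝟙ᵀg=18.884917  c=𝟙ᵀh=140.748820  D=ac−b²=40.050522
λ₁=(c·0.175−b)/D = (140.748820·0.175−18.884917)/40.050522 = 0.143472
λ₂=(a−b·0.175)/D = (2.818429−18.884917·0.175)/40.050522 = -0.012145
w* = 0.143472·g + -0.012145·h:
  w_0 = 0.143472·1.7560 + -0.012145·20.1168 = 0.0076  (Walmart)
  w_1 = 0.143472·4.9084 + -0.012145·26.6516 = 0.3805  (Disney)
  w_2 = 0.143472·2.5155 + -0.012145·14.9207 = 0.1797  (Exxon)
  w_3 = 0.143472·2.8648 + -0.012145·18.1203 = 0.1909  (Honeywell)
  w_4 = 0.143472·1.4541 + -0.012145·16.0419 = 0.0138  (Tesla)
  w_5 = 0.143472·4.7794 + -0.012145·32.8975 = 0.2862  (Xerox)
  w_6 = 0.143472·0.6067 + -0.012145·12.0000 = -0.0587  (Qualcomm)
Σw_i=1.0000  μᵀw=0.1750
σ²=wᵀΣw=λ₁·μ_p+λ₂ = 0.143472·0.175 + -0.012145 = 0.012962 ≈ 0.0130


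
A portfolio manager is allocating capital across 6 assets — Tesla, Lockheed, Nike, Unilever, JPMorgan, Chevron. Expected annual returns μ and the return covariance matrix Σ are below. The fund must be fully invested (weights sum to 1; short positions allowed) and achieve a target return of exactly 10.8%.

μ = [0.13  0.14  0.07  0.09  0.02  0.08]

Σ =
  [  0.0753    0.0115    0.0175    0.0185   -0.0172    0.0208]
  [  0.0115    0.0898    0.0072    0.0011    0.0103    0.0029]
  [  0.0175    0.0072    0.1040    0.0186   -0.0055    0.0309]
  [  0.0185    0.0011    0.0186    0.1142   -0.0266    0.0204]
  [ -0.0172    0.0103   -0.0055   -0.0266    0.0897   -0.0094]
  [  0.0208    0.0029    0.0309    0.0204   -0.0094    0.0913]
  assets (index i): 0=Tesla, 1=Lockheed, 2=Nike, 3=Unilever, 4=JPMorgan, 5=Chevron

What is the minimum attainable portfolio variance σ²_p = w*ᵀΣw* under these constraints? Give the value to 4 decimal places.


0.0251

u=Σ⁻¹μ = [1.3673  1.2864  0.1608  0.5885  0.5633  0.3959]
v=Σ⁻¹𝟙 = [10.8225  7.2336  4.6825  8.7480  15.9406  6.3593]
a=μᵀu=0.465011  b=𝟙ᵀu=4.362280  c=𝟙ᵀv=53.786502  D=ac−b²=5.981838
λ₁=(c·0.108−b)/D = (53.786502·0.108−4.362280)/5.981838 = 0.241842
λ₂=(a−b·0.108)/D = (0.465011−4.362280·0.108)/5.981838 = -0.001022
w* = 0.241842·u + -0.001022·v:
  w_0 = 0.241842·1.3673 + -0.001022·10.8225 = 0.3196  (Tesla)
  w_1 = 0.241842·1.2864 + -0.001022·7.2336 = 0.3037  (Lockheed)
  w_2 = 0.241842·0.1608 + -0.001022·4.6825 = 0.0341  (Nike)
  w_3 = 0.241842·0.5885 + -0.001022·8.7480 = 0.1334  (Unilever)
  w_4 = 0.241842·0.5633 + -0.001022·15.9406 = 0.1199  (JPMorgan)
  w_5 = 0.241842·0.3959 + -0.001022·6.3593 = 0.0893  (Chevron)
Σw_i=1.0000  μᵀw=0.1080
σ²=wᵀΣw=λ₁·μ_p+λ₂ = 0.241842·0.108 + -0.001022 = 0.025097 ≈ 0.0251


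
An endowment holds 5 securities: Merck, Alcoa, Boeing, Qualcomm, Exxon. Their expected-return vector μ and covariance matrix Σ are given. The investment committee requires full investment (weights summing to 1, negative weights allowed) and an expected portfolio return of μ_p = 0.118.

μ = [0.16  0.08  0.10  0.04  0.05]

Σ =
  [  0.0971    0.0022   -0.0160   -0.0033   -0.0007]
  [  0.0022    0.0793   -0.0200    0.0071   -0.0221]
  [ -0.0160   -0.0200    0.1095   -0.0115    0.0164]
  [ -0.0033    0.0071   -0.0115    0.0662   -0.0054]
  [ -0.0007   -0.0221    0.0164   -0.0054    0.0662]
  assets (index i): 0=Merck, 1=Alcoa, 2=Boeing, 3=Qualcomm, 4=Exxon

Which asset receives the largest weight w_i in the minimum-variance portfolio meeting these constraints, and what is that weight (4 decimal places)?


Merck (0.4386)

p=Σ⁻¹μ = [1.8815  1.5132  1.4049  0.8616  1.0026]
q=Σ⁻¹𝟙 = [12.8132  19.6166  13.4568  17.6008  19.8920]
a=μᵀp=0.647178  b=𝟙ᵀp=6.663751  c=𝟙ᵀq=83.379404  D=ac−b²=9.555707
λ₁=(c·0.118−b)/D = (83.379404·0.118−6.663751)/9.555707 = 0.332264
λ₂=(a−b·0.118)/D = (0.647178−6.663751·0.118)/9.555707 = -0.014561
w* = 0.332264·p + -0.014561·q:
  w_0 = 0.332264·1.8815 + -0.014561·12.8132 = 0.4386  (Merck)
  w_1 = 0.332264·1.5132 + -0.014561·19.6166 = 0.2171  (Alcoa)
  w_2 = 0.332264·1.4049 + -0.014561·13.4568 = 0.2708  (Boeing)
  w_3 = 0.332264·0.8616 + -0.014561·17.6008 = 0.0300  (Qualcomm)
  w_4 = 0.332264·1.0026 + -0.014561·19.8920 = 0.0435  (Exxon)
Σw_i=1.0000  μᵀw=0.1180
σ²=wᵀΣw=λ₁·μ_p+λ₂ = 0.332264·0.118 + -0.014561 = 0.024646 ≈ 0.0246


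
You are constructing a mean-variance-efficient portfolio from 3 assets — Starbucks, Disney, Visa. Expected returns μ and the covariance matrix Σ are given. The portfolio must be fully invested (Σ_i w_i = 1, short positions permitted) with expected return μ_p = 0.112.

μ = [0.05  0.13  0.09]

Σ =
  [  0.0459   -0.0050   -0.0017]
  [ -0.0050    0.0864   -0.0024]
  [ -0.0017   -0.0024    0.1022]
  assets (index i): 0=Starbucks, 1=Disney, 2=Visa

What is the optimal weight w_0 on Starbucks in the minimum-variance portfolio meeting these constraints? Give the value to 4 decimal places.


g=Σ⁻¹μ = [1.2991  1.6059  0.9399]
h=Σ⁻¹𝟙 = [23.6164  13.2321  10.4883]
a=μᵀg=0.358318  b=𝟙ᵀg=3.844939  c=𝟙ᵀh=47.336762  D=ac−b²=2.178071
λ₁=(c·0.112−b)/D = (47.336762·0.112−3.844939)/2.178071 = 0.668839
λ₂=(a−b·0.112)/D = (0.358318−3.844939·0.112)/2.178071 = -0.033201
w* = 0.668839·g + -0.033201·h:
  w_0 = 0.668839·1.2991 + -0.033201·23.6164 = 0.0848  (Starbucks)
  w_1 = 0.668839·1.6059 + -0.033201·13.2321 = 0.6348  (Disney)
  w_2 = 0.668839·0.9399 + -0.033201·10.4883 = 0.2804  (Visa)
Σw_i=1.0000  μᵀw=0.1120
σ²=wᵀΣw=λ₁·μ_p+λ₂ = 0.668839·0.112 + -0.033201 = 0.041709 ≈ 0.0417

0.0848


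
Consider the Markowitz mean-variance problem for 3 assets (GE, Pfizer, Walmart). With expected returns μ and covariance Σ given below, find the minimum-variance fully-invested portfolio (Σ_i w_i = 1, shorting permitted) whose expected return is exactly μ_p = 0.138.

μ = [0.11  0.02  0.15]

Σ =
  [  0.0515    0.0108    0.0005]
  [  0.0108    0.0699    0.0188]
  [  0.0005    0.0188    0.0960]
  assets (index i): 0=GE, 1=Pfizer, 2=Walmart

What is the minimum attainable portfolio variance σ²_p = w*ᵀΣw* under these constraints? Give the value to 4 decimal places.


0.0396

p=Σ⁻¹μ = [2.2250  -0.5012  1.6491]
q=Σ⁻¹𝟙 = [17.3772  9.3357  8.4979]
a=μᵀp=0.482087  b=𝟙ᵀp=3.372893  c=𝟙ᵀq=35.210813  D=ac−b²=5.598259
λ₁=(c·0.138−b)/D = (35.210813·0.138−3.372893)/5.598259 = 0.265475
λ₂=(a−b·0.138)/D = (0.482087−3.372893·0.138)/5.598259 = 0.002970
w* = 0.265475·p + 0.002970·q:
  w_0 = 0.265475·2.2250 + 0.002970·17.3772 = 0.6423  (GE)
  w_1 = 0.265475·-0.5012 + 0.002970·9.3357 = -0.1053  (Pfizer)
  w_2 = 0.265475·1.6491 + 0.002970·8.4979 = 0.4630  (Walmart)
Σw_i=1.0000  μᵀw=0.1380
σ²=wᵀΣw=λ₁·μ_p+λ₂ = 0.265475·0.138 + 0.002970 = 0.039606 ≈ 0.0396


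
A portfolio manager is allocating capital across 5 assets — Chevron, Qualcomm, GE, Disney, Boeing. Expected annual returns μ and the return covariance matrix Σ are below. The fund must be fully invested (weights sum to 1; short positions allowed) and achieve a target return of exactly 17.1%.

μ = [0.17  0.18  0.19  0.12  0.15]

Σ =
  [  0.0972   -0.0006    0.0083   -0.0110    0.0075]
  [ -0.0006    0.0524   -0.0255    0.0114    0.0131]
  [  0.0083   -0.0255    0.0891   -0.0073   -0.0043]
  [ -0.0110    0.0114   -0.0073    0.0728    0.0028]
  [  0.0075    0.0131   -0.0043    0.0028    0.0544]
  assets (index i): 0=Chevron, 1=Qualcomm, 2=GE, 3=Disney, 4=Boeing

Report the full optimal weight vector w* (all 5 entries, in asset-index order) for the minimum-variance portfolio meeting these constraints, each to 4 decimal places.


0.1209  0.3576  0.2795  0.1109  0.1311

p=Σ⁻¹μ = [1.5178  4.3888  3.4491  1.4714  1.6881]
q=Σ⁻¹𝟙 = [9.3651  22.1576  18.3658  13.0411  12.5359]
a=μᵀp=2.133135  b=𝟙ᵀp=12.515259  c=𝟙ᵀq=75.465522  D=ac−b²=4.346429
λ₁=(c·0.171−b)/D = (75.465522·0.171−12.515259)/4.346429 = 0.089578
λ₂=(a−b·0.171)/D = (2.133135−12.515259·0.171)/4.346429 = -0.001605
w* = 0.089578·p + -0.001605·q:
  w_0 = 0.089578·1.5178 + -0.001605·9.3651 = 0.1209  (Chevron)
  w_1 = 0.089578·4.3888 + -0.001605·22.1576 = 0.3576  (Qualcomm)
  w_2 = 0.089578·3.4491 + -0.001605·18.3658 = 0.2795  (GE)
  w_3 = 0.089578·1.4714 + -0.001605·13.0411 = 0.1109  (Disney)
  w_4 = 0.089578·1.6881 + -0.001605·12.5359 = 0.1311  (Boeing)
Σw_i=1.0000  μᵀw=0.1710
σ²=wᵀΣw=λ₁·μ_p+λ₂ = 0.089578·0.171 + -0.001605 = 0.013713 ≈ 0.0137


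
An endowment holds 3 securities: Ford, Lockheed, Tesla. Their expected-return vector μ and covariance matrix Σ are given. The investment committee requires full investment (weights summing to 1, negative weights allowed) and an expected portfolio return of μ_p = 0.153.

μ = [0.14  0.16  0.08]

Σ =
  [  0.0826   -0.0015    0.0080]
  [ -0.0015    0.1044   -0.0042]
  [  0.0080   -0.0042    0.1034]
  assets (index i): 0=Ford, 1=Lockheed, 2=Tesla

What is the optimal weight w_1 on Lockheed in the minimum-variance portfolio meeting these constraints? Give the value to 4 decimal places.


u=Σ⁻¹μ = [1.6549  1.5849  0.7100]
v=Σ⁻¹𝟙 = [11.3991  10.1124  9.2000]
a=μᵀu=0.542078  b=𝟙ᵀu=3.949869  c=𝟙ᵀv=30.711568  D=ac−b²=1.046601
λ₁=(c·0.153−b)/D = (30.711568·0.153−3.949869)/1.046601 = 0.715651
λ₂=(a−b·0.153)/D = (0.542078−3.949869·0.153)/1.046601 = -0.059480
w* = 0.715651·u + -0.059480·v:
  w_0 = 0.715651·1.6549 + -0.059480·11.3991 = 0.5063  (Ford)
  w_1 = 0.715651·1.5849 + -0.059480·10.1124 = 0.5328  (Lockheed)
  w_2 = 0.715651·0.7100 + -0.059480·9.2000 = -0.0391  (Tesla)
Σw_i=1.0000  μᵀw=0.1530
σ²=wᵀΣw=λ₁·μ_p+λ₂ = 0.715651·0.153 + -0.059480 = 0.050014 ≈ 0.0500

0.5328


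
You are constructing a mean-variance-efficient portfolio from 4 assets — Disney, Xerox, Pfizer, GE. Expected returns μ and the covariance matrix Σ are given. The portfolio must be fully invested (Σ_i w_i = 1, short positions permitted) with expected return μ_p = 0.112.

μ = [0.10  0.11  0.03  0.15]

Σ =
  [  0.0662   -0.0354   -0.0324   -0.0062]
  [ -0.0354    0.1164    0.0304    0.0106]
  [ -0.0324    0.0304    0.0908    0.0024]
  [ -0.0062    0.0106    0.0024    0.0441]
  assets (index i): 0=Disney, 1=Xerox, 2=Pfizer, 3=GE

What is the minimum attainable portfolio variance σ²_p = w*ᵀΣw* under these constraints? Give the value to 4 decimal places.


0.0128

g=Σ⁻¹μ = [2.9502  1.3042  0.8551  3.4561]
h=Σ⁻¹𝟙 = [32.3263  11.5710  18.0542  23.4567]
a=μᵀg=0.982546  b=𝟙ᵀg=8.565565  c=𝟙ᵀh=85.408105  D=ac−b²=10.548508
λ₁=(c·0.112−b)/D = (85.408105·0.112−8.565565)/10.548508 = 0.094814
λ₂=(a−b·0.112)/D = (0.982546−8.565565·0.112)/10.548508 = 0.002200
w* = 0.094814·g + 0.002200·h:
  w_0 = 0.094814·2.9502 + 0.002200·32.3263 = 0.3508  (Disney)
  w_1 = 0.094814·1.3042 + 0.002200·11.5710 = 0.1491  (Xerox)
  w_2 = 0.094814·0.8551 + 0.002200·18.0542 = 0.1208  (Pfizer)
  w_3 = 0.094814·3.4561 + 0.002200·23.4567 = 0.3793  (GE)
Σw_i=1.0000  μᵀw=0.1120
σ²=wᵀΣw=λ₁·μ_p+λ₂ = 0.094814·0.112 + 0.002200 = 0.012819 ≈ 0.0128


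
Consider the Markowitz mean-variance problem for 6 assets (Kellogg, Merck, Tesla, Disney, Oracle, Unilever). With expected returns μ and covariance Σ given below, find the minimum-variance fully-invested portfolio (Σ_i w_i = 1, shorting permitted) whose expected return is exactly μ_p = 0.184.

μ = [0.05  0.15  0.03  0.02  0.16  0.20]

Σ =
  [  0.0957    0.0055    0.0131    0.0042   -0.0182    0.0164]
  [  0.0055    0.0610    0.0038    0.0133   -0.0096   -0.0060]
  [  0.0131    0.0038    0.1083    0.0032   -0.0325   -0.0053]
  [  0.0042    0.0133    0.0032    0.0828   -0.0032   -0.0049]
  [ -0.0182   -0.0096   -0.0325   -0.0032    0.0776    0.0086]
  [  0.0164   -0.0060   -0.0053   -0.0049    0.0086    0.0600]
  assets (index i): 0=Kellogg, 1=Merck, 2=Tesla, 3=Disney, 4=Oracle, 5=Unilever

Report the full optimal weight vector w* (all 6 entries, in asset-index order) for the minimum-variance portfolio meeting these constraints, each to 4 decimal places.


u=Σ⁻¹μ = [0.1084  3.1149  1.0857  -0.0096  2.5563  3.3439]
v=Σ⁻¹𝟙 = [8.6034  17.4543  14.5999  10.0095  21.9260  15.0249]
a=μᵀu=1.582831  b=𝟙ᵀu=10.199636  c=𝟙ᵀv=87.617974  D=ac−b²=34.651894
λ₁=(c·0.184−b)/D = (87.617974·0.184−10.199636)/34.651894 = 0.170902
λ₂=(a−b·0.184)/D = (1.582831−10.199636·0.184)/34.651894 = -0.008482
w* = 0.170902·u + -0.008482·v:
  w_0 = 0.170902·0.1084 + -0.008482·8.6034 = -0.0544  (Kellogg)
  w_1 = 0.170902·3.1149 + -0.008482·17.4543 = 0.3843  (Merck)
  w_2 = 0.170902·1.0857 + -0.008482·14.5999 = 0.0617  (Tesla)
  w_3 = 0.170902·-0.0096 + -0.008482·10.0095 = -0.0865  (Disney)
  w_4 = 0.170902·2.5563 + -0.008482·21.9260 = 0.2509  (Oracle)
  w_5 = 0.170902·3.3439 + -0.008482·15.0249 = 0.4440  (Unilever)
Σw_i=1.0000  μᵀw=0.1840
σ²=wᵀΣw=λ₁·μ_p+λ₂ = 0.170902·0.184 + -0.008482 = 0.022964 ≈ 0.0230

-0.0544  0.3843  0.0617  -0.0865  0.2509  0.4440


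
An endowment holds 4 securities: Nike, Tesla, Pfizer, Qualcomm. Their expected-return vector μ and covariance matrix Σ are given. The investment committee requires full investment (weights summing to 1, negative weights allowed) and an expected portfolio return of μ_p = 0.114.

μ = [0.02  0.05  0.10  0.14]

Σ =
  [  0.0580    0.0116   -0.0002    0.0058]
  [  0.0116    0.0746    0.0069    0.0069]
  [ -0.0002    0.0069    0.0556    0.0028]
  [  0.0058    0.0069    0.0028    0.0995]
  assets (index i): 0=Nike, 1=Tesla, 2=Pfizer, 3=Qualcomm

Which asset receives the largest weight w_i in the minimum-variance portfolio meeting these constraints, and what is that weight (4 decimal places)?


p=Σ⁻¹μ = [0.1442  0.3692  1.6865  1.3256]
q=Σ⁻¹𝟙 = [14.7197  8.8362  16.5333  8.1142]
a=μᵀp=0.375575  b=𝟙ᵀp=3.525528  c=𝟙ᵀq=48.203501  D=ac−b²=5.674685
λ₁=(c·0.114−b)/D = (48.203501·0.114−3.525528)/5.674685 = 0.347098
λ₂=(a−b·0.114)/D = (0.375575−3.525528·0.114)/5.674685 = -0.004641
w* = 0.347098·p + -0.004641·q:
  w_0 = 0.347098·0.1442 + -0.004641·14.7197 = -0.0182  (Nike)
  w_1 = 0.347098·0.3692 + -0.004641·8.8362 = 0.0871  (Tesla)
  w_2 = 0.347098·1.6865 + -0.004641·16.5333 = 0.5087  (Pfizer)
  w_3 = 0.347098·1.3256 + -0.004641·8.1142 = 0.4224  (Qualcomm)
Σw_i=1.0000  μᵀw=0.1140
σ²=wᵀΣw=λ₁·μ_p+λ₂ = 0.347098·0.114 + -0.004641 = 0.034928 ≈ 0.0349

Pfizer (0.5087)


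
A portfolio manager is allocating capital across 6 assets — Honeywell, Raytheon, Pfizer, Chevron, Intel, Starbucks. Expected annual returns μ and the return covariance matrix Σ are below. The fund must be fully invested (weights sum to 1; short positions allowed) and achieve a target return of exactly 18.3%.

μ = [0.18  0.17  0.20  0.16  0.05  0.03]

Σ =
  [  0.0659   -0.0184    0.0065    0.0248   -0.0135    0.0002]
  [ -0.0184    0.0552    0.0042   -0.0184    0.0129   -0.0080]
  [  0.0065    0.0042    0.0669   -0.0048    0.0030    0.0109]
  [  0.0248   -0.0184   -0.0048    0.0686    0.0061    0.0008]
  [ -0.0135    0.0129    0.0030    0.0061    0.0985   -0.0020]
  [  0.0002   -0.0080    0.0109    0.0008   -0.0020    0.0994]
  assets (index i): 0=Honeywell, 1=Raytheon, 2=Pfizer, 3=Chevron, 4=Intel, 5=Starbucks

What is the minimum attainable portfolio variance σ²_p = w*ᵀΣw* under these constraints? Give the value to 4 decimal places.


p=Σ⁻¹μ = [2.7691  4.7887  2.5574  2.7887  0.0171  0.3791]
q=Σ⁻¹𝟙 = [17.7119  28.2384  10.4032  15.6501  7.8227  11.1881]
a=μᵀp=2.282417  b=𝟙ᵀp=13.300097  c=𝟙ᵀq=91.014344  D=ac−b²=30.840085
λ₁=(c·0.183−b)/D = (91.014344·0.183−13.300097)/30.840085 = 0.108804
λ₂=(a−b·0.183)/D = (2.282417−13.300097·0.183)/30.840085 = -0.004912
w* = 0.108804·p + -0.004912·q:
  w_0 = 0.108804·2.7691 + -0.004912·17.7119 = 0.2143  (Honeywell)
  w_1 = 0.108804·4.7887 + -0.004912·28.2384 = 0.3823  (Raytheon)
  w_2 = 0.108804·2.5574 + -0.004912·10.4032 = 0.2272  (Pfizer)
  w_3 = 0.108804·2.7887 + -0.004912·15.6501 = 0.2265  (Chevron)
  w_4 = 0.108804·0.0171 + -0.004912·7.8227 = -0.0366  (Intel)
  w_5 = 0.108804·0.3791 + -0.004912·11.1881 = -0.0137  (Starbucks)
Σw_i=1.0000  μᵀw=0.1830
σ²=wᵀΣw=λ₁·μ_p+λ₂ = 0.108804·0.183 + -0.004912 = 0.014999 ≈ 0.0150

0.0150


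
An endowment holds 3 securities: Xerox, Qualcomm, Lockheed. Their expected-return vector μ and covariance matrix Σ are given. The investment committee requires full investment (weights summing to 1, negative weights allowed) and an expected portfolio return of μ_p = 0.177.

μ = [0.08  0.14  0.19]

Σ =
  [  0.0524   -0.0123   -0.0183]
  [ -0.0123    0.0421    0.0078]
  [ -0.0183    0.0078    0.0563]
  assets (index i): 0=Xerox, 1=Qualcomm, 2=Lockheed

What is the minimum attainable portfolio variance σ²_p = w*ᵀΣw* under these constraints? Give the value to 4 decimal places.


0.0367

g=Σ⁻¹μ = [3.8257  3.6820  4.1082]
h=Σ⁻¹𝟙 = [34.6751  29.2556  24.9798]
a=μᵀg=1.602097  b=𝟙ᵀg=11.615943  c=𝟙ᵀh=88.910428  D=ac−b²=7.513031
λ₁=(c·0.177−b)/D = (88.910428·0.177−11.615943)/7.513031 = 0.548541
λ₂=(a−b·0.177)/D = (1.602097−11.615943·0.177)/7.513031 = -0.060418
w* = 0.548541·g + -0.060418·h:
  w_0 = 0.548541·3.8257 + -0.060418·34.6751 = 0.0036  (Xerox)
  w_1 = 0.548541·3.6820 + -0.060418·29.2556 = 0.2522  (Qualcomm)
  w_2 = 0.548541·4.1082 + -0.060418·24.9798 = 0.7443  (Lockheed)
Σw_i=1.0000  μᵀw=0.1770
σ²=wᵀΣw=λ₁·μ_p+λ₂ = 0.548541·0.177 + -0.060418 = 0.036673 ≈ 0.0367


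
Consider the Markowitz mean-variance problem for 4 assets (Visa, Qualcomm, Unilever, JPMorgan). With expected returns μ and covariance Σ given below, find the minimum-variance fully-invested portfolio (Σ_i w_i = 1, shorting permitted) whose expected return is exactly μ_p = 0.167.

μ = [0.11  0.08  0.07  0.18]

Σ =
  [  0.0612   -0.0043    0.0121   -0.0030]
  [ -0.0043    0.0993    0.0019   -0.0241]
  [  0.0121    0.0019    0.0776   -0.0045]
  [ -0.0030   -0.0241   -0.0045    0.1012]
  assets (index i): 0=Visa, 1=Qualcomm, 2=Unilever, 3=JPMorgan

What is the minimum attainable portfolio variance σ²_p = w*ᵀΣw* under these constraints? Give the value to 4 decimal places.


0.0617

u=Σ⁻¹μ = [1.8648  1.4069  0.7044  2.2003]
v=Σ⁻¹𝟙 = [15.8636  13.9873  10.8921  14.1670]
a=μᵀu=0.763050  b=𝟙ᵀu=6.176489  c=𝟙ᵀv=54.910028  D=ac−b²=3.750102
λ₁=(c·0.167−b)/D = (54.910028·0.167−6.176489)/3.750102 = 0.798241
λ₂=(a−b·0.167)/D = (0.763050−6.176489·0.167)/3.750102 = -0.071578
w* = 0.798241·u + -0.071578·v:
  w_0 = 0.798241·1.8648 + -0.071578·15.8636 = 0.3531  (Visa)
  w_1 = 0.798241·1.4069 + -0.071578·13.9873 = 0.1219  (Qualcomm)
  w_2 = 0.798241·0.7044 + -0.071578·10.8921 = -0.2173  (Unilever)
  w_3 = 0.798241·2.2003 + -0.071578·14.1670 = 0.7423  (JPMorgan)
Σw_i=1.0000  μᵀw=0.1670
σ²=wᵀΣw=λ₁·μ_p+λ₂ = 0.798241·0.167 + -0.071578 = 0.061729 ≈ 0.0617


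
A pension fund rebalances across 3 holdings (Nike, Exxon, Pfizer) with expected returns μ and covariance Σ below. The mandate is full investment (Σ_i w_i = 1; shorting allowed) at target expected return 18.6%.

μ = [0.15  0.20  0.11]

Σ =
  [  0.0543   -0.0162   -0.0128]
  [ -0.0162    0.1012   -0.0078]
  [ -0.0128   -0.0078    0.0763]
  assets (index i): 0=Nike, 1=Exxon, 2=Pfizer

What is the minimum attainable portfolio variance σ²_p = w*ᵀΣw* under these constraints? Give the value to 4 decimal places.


0.0463

x=Σ⁻¹μ = [4.1811  2.8331  2.4327]
y=Σ⁻¹𝟙 = [27.6982  15.8082  19.3688]
a=μᵀx=1.461387  b=𝟙ᵀx=9.446940  c=𝟙ᵀy=62.875225  D=ac−b²=2.640364
λ₁=(c·0.186−b)/D = (62.875225·0.186−9.446940)/2.640364 = 0.851342
λ₂=(a−b·0.186)/D = (1.461387−9.446940·0.186)/2.640364 = -0.112009
w* = 0.851342·x + -0.112009·y:
  w_0 = 0.851342·4.1811 + -0.112009·27.6982 = 0.4571  (Nike)
  w_1 = 0.851342·2.8331 + -0.112009·15.8082 = 0.6413  (Exxon)
  w_2 = 0.851342·2.4327 + -0.112009·19.3688 = -0.0984  (Pfizer)
Σw_i=1.0000  μᵀw=0.1860
σ²=wᵀΣw=λ₁·μ_p+λ₂ = 0.851342·0.186 + -0.112009 = 0.046341 ≈ 0.0463
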